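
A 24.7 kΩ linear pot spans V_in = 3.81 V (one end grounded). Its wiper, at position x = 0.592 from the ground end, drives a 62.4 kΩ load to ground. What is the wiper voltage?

V_out ≈ 2.06 V

Split the track: R_lower = x·R_p = 14.62 kΩ, R_upper = (1−x)·R_p = 10.08 kΩ.
(x·R_p) ‖ R_L = 11.85 kΩ.
Loaded-divider output: V_out = 3.81 × 0.5403 = 2.059 V.
(Unloaded: V_out = x·V_in = 2.26 V.)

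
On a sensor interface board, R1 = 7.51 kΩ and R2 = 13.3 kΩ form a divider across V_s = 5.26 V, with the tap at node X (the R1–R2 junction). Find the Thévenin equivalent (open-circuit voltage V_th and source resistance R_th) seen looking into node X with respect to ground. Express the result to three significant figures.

V_th is the unloaded tap voltage: V_s · R2/(R1+R2) = 5.26 × 0.6391 = 3.362 V.
Looking into X with the source shorted: R_th = R1·R2/(R1+R2) = 7.510 × 13.3/20.81 = 4.800 kΩ.

V_th ≈ 3.36 V, R_th ≈ 4.80 kΩ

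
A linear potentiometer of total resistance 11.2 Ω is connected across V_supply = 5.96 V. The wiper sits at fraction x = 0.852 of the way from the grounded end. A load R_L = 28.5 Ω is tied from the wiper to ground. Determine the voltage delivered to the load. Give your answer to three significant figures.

Lower segment x·R_p = 9.542 Ω; upper segment (1−x)·R_p = 1.658 Ω.
(x·R_p) ‖ R_L = 7.149 Ω.
Loaded-divider output: V_out = 5.96 × 0.8118 = 4.838 V.
(Unloaded: V_out = x·V_supply = 5.08 V.)

V_out ≈ 4.84 V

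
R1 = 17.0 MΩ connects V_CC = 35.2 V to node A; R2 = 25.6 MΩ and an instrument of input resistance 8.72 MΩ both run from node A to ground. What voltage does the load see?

R2 ‖ R_L = (25.6 × 8.72)/(25.6 + 8.72) = 6.504 MΩ.
Now apply the divider: V_out = 35.2 × 0.2767 = 9.741 V.

V_out ≈ 9.74 V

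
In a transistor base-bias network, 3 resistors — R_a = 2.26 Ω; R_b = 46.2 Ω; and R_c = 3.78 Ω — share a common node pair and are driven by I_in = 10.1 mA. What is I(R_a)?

Conductances: ΣG = 1/2.26 + 1/46.2 + 1/3.78 = 0.7287 (1/Ω).
Current divider: I(R_a) = I_in · G_k/ΣG = 10.1 × (0.4425/0.7287) = 10.1 × 0.6072 = 6.133 mA.

I ≈ 6.13 mA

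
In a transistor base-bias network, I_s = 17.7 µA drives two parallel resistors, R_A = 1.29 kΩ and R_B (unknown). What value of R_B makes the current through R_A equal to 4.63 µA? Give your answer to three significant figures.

Two-branch current divider: I_A = I_s · R_B/(R_A + R_B).
With f = 0.2616, R_B = R_A · f/(1−f) = 1.29 × 0.3542 = 0.4570 kΩ.

R_B ≈ 0.457 kΩ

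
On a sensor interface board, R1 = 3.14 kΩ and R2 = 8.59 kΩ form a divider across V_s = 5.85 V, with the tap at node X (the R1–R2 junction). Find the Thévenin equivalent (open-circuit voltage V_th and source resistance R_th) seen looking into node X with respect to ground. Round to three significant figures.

V_th ≈ 4.28 V, R_th ≈ 2.30 kΩ

V_th is the unloaded tap voltage: V_s · R2/(R1+R2) = 5.85 × 0.7323 = 4.284 V.
Looking into X with the source shorted: R_th = R1·R2/(R1+R2) = 3.140 × 8.59/11.73 = 2.299 kΩ.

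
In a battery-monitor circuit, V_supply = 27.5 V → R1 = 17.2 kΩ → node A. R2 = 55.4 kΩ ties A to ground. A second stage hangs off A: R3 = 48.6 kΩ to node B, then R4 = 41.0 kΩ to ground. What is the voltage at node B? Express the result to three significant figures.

V_B ≈ 8.38 V

Looking into the second stage from A: R3 + R4 = 89.60 kΩ appears in parallel with R2.
Effective lower resistance at A: R2 ‖ 89.60 = 34.23 kΩ.
First divider: V_A = V_supply · 34.23/(17.2 + 34.23) = 18.30 V.
V_B = V_A × 0.4576 = 8.376 V.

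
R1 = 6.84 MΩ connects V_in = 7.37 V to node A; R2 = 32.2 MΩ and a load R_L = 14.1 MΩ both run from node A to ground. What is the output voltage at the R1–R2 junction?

V_out ≈ 4.34 V

The load sits in parallel with R2, giving an effective lower resistance R2' = R2·R_L/(R2+R_L) = 9.806 MΩ.
Then V_out = V_in · R2'/(R1 + R2') = 7.37 × 9.806/16.65 = 4.342 V.
(Unloaded it would be 6.08 V; the load pulls it down.)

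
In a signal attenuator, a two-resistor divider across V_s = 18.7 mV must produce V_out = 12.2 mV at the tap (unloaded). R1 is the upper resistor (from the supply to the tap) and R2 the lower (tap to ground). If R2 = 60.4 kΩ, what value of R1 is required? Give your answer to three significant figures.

R1 ≈ 32.2 kΩ

V_out/V_s = R2/(R1+R2) = 0.6524.
So R1 = R2 · (V_s/V_out − 1) = 60.4 × (18.7/12.2 − 1) = 60.4 × 0.5328 = 32.18 kΩ.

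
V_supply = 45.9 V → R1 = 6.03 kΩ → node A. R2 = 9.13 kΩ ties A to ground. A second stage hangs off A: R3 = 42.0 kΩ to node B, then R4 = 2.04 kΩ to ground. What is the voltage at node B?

The second stage (R3 + R4 = 44.04 kΩ) loads node A in parallel with R2.
R2 ‖ (R3+R4) = 7.562 kΩ.
V_A = 45.9 × 7.562/(6.03 + 7.562) = 25.54 V.
V_B = V_A × 0.04632 = 1.183 V.

V_B ≈ 1.18 V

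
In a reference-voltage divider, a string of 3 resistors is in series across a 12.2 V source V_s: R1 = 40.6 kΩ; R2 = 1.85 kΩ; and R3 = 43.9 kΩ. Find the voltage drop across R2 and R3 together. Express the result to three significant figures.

Series total: ΣR = 40.6 + 1.85 + 43.9 = 86.35 kΩ.
R_{R2..R3} = 1.85 + 43.9 = 45.75 kΩ.
By the voltage-divider rule, V = 12.2 × 45.75/86.35 = 6.464 V.

V ≈ 6.46 V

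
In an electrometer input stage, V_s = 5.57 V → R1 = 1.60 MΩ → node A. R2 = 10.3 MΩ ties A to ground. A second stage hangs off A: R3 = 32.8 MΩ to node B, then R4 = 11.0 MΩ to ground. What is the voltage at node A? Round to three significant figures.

V_A ≈ 4.67 V

Looking into the second stage from A: R3 + R4 = 43.80 MΩ appears in parallel with R2.
Effective lower resistance at A: R2 ‖ 43.80 = 8.339 MΩ.
V_A = 5.57 × 8.339/(1.60 + 8.339) = 4.673 V.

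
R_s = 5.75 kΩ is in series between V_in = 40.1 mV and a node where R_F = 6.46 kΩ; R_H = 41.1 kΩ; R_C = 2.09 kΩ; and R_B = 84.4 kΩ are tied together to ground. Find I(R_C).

Equivalent of the parallel group: R_p = 1.494 kΩ.
V_A by voltage divider: V_A = 40.1 × 1.494/(5.75 + 1.494) = 8.269 mV.
Branch current I = V_A/R_C = 8.269/2.09 = 3.957 µA.

I ≈ 3.96 µA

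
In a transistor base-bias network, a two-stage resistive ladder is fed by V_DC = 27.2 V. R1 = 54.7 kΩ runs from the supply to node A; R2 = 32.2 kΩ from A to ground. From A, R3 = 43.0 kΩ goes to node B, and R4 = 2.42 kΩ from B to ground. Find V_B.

Looking into the second stage from A: R3 + R4 = 45.42 kΩ appears in parallel with R2.
R2 ‖ (R3+R4) = 18.84 kΩ.
V_A = 27.2 × 18.84/(54.7 + 18.84) = 6.969 V.
Stage 2 is unloaded, so V_B = V_A · R4/(R3+R4) = 6.969 × 2.42/45.42 = 0.3713 V.

V_B ≈ 0.371 V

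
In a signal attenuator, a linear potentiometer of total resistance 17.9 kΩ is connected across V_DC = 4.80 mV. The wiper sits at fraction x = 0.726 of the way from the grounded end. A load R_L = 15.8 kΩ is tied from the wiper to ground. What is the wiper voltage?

The pot divides into 4.905 kΩ above the wiper and 13.00 kΩ below.
Lower segment in parallel with the load: 13.00 ‖ 15.8 = 7.131 kΩ.
V_out = 4.80 × 7.131/(4.905 + 7.131) = 2.844 mV.

V_out ≈ 2.84 mV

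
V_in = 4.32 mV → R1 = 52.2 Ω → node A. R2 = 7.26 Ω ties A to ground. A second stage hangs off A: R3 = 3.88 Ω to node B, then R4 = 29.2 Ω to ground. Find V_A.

V_A ≈ 0.442 mV

Looking into the second stage from A: R3 + R4 = 33.08 Ω appears in parallel with R2.
Effective lower resistance at A: R2 ‖ 33.08 = 5.953 Ω.
First divider: V_A = V_in · 5.953/(52.2 + 5.953) = 0.4423 mV.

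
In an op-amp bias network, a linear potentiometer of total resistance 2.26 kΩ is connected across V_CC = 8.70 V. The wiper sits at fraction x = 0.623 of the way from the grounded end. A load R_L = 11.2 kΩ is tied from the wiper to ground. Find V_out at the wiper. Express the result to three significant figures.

The pot divides into 0.8520 kΩ above the wiper and 1.408 kΩ below.
Lower segment in parallel with the load: 1.408 ‖ 11.2 = 1.251 kΩ.
Loaded-divider output: V_out = 8.70 × 0.5948 = 5.175 V.

V_out ≈ 5.17 V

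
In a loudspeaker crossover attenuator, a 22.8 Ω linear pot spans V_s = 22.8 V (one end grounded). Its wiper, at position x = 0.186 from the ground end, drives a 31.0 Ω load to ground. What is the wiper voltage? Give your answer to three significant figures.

The pot divides into 18.56 Ω above the wiper and 4.241 Ω below.
R_L loads the lower segment: effective lower R = 3.730 Ω.
Then V_out = V_s · 3.730/(18.56 + 3.730) = 3.816 V.

V_out ≈ 3.82 V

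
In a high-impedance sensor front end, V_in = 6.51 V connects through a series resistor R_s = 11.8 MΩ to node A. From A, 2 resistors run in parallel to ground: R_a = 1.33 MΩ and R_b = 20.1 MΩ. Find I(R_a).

I ≈ 0.468 µA

Equivalent of the parallel group: R_p = 1.247 MΩ.
Node voltage V_A = V_in · R_p/(R_s + R_p) = 6.51 × 0.09561 = 0.6224 V.
I(R_a) = V_A / R_a = 0.6224/1.33 = 0.4680 µA.
(Equivalently: I_total = 0.4989 µA, then current-divider fraction G_k/ΣG = 0.9379.)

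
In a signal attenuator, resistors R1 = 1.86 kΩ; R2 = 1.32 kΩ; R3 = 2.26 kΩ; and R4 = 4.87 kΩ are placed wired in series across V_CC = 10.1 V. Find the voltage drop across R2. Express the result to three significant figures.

V ≈ 1.29 V

ΣR = 1.86 + 1.32 + 2.26 + 4.87 = 10.31 kΩ.
V = V_CC · R/ΣR = 10.1 × 0.1280 = 1.293 V.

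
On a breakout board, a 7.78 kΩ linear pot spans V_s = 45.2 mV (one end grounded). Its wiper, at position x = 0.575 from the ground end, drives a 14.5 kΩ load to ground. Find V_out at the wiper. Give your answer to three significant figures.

The pot divides into 3.307 kΩ above the wiper and 4.473 kΩ below.
(x·R_p) ‖ R_L = 3.419 kΩ.
Then V_out = V_s · 3.419/(3.307 + 3.419) = 22.98 mV.

V_out ≈ 23.0 mV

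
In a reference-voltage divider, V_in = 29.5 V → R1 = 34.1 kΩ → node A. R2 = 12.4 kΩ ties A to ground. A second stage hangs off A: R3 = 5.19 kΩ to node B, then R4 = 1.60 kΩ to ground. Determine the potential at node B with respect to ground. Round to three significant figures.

V_B ≈ 0.792 V

The second stage (R3 + R4 = 6.790 kΩ) loads node A in parallel with R2.
R2 ‖ (R3+R4) = 4.387 kΩ.
First divider: V_A = V_in · 4.387/(34.1 + 4.387) = 3.363 V.
Stage 2 is unloaded, so V_B = V_A · R4/(R3+R4) = 3.363 × 1.60/6.790 = 0.7924 V.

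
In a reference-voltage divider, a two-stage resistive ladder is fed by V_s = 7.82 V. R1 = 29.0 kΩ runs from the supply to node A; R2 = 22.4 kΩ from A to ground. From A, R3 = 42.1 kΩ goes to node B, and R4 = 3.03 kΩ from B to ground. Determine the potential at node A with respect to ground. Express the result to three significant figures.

Looking into the second stage from A: R3 + R4 = 45.13 kΩ appears in parallel with R2.
Effective lower resistance at A: R2 ‖ 45.13 = 14.97 kΩ.
V_A = 7.82 × 14.97/(29.0 + 14.97) = 2.662 V.

V_A ≈ 2.66 V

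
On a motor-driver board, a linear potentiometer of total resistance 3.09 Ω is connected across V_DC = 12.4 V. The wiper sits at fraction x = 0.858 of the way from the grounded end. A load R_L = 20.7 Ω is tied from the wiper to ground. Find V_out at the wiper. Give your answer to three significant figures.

The pot divides into 0.4388 Ω above the wiper and 2.651 Ω below.
(x·R_p) ‖ R_L = 2.350 Ω.
V_out = 12.4 × 2.350/(0.4388 + 2.350) = 10.45 V.

V_out ≈ 10.4 V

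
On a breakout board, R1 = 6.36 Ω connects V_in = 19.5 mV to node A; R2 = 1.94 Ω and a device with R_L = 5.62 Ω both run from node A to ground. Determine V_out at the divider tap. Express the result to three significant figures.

V_out ≈ 3.60 mV

The load sits in parallel with R2, giving an effective lower resistance R2' = R2·R_L/(R2+R_L) = 1.442 Ω.
Voltage divider with the loaded lower leg: V_out = 19.5 × 1.442/(6.36 + 1.442) = 19.5 × 0.1848 = 3.604 mV.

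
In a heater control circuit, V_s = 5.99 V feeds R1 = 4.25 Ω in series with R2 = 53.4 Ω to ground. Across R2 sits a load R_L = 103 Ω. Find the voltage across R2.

The load sits in parallel with R2, giving an effective lower resistance R2' = R2·R_L/(R2+R_L) = 35.17 Ω.
Then V_out = V_s · R2'/(R1 + R2') = 5.99 × 35.17/39.42 = 5.344 V.

V_out ≈ 5.34 V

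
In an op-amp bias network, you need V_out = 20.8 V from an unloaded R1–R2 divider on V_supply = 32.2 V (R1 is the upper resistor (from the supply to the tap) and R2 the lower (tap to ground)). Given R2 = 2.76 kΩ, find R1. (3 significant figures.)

Required fraction k = V_out/V_supply = 0.6460.
Rearranging, R1 = R2·(1−k)/k = 2.76 × 0.5481 = 1.513 kΩ.

R1 ≈ 1.51 kΩ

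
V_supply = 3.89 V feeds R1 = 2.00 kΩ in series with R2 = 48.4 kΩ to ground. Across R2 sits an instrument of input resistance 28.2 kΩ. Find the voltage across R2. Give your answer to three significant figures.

V_out ≈ 3.50 V

R2 ‖ R_L = (48.4 × 28.2)/(48.4 + 28.2) = 17.82 kΩ.
Now apply the divider: V_out = 3.89 × 0.8991 = 3.497 V.
(Unloaded it would be 3.74 V; the load pulls it down.)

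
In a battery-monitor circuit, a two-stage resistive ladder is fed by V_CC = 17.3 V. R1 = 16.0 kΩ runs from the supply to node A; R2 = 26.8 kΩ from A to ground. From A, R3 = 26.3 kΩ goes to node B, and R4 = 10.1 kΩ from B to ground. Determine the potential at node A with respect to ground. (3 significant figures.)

Looking into the second stage from A: R3 + R4 = 36.40 kΩ appears in parallel with R2.
R2 ‖ (R3+R4) = 15.44 kΩ.
V_A = 17.3 × 15.44/(16.0 + 15.44) = 8.495 V.

V_A ≈ 8.49 V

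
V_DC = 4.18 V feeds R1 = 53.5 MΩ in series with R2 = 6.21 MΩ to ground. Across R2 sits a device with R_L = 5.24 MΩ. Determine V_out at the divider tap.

The load sits in parallel with R2, giving an effective lower resistance R2' = R2·R_L/(R2+R_L) = 2.842 MΩ.
Voltage divider with the loaded lower leg: V_out = 4.18 × 2.842/(53.5 + 2.842) = 4.18 × 0.05044 = 0.2108 V.

V_out ≈ 0.211 V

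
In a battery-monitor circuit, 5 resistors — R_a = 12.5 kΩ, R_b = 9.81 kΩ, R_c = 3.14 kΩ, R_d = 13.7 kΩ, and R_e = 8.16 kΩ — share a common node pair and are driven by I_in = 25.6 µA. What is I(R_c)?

I ≈ 11.7 µA

ΣG = 1/12.5 + 1/9.81 + 1/3.14 + 1/13.7 + 1/8.16 = 0.6959.
R_c takes the fraction G_k/ΣG = 0.3185/0.6959 = 0.4576, so I = 25.6 × 0.4576 = 11.71 µA.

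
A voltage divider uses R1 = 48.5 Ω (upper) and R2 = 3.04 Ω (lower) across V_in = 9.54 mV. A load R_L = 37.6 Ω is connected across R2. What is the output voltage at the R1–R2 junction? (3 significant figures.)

First combine the lower leg with the load: R2 ‖ R_L = 2.813 Ω.
Then V_out = V_in · R2'/(R1 + R2') = 9.54 × 2.813/51.31 = 0.5229 mV.
(Unloaded it would be 0.563 mV; the load pulls it down.)

V_out ≈ 0.523 mV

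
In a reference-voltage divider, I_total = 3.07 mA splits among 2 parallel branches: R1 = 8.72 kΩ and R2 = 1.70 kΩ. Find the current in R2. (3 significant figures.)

Two-branch current divider: I_k = I_total · R_other/(R_1 + R_2).
So I = 3.07 × 8.72/10.42 = 2.569 mA.

I ≈ 2.57 mA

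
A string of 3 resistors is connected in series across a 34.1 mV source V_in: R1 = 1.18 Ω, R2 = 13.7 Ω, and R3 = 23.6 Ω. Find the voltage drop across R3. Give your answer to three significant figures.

V ≈ 20.9 mV

ΣR = 1.18 + 13.7 + 23.6 = 38.48 Ω.
By the voltage-divider rule, V = 34.1 × 23.60/38.48 = 20.91 mV.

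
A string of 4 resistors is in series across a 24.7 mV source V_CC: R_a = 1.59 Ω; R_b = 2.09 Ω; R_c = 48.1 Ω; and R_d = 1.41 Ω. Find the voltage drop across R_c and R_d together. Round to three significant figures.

Total series resistance ΣR = 1.59 + 2.09 + 48.1 + 1.41 = 53.19 Ω.
R_{R_c..R_d} = 48.1 + 1.41 = 49.51 Ω.
By the voltage-divider rule, V = 24.7 × 49.51/53.19 = 22.99 mV.

V ≈ 23.0 mV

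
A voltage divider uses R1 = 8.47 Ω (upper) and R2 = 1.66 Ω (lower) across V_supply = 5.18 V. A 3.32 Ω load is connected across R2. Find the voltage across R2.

V_out ≈ 0.599 V

The load sits in parallel with R2, giving an effective lower resistance R2' = R2·R_L/(R2+R_L) = 1.107 Ω.
Voltage divider with the loaded lower leg: V_out = 5.18 × 1.107/(8.47 + 1.107) = 5.18 × 0.1156 = 0.5986 V.
(Unloaded it would be 0.849 V; the load pulls it down.)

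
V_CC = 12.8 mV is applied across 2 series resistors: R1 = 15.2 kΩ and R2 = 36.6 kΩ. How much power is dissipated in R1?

P ≈ 0.928 nW

The common current is I = 12.8/51.80 = 0.2471 µA.
V(R1) = I·R = 3.756 mV; P = V·I = 3.756 × 0.2471 = 0.9281 nW.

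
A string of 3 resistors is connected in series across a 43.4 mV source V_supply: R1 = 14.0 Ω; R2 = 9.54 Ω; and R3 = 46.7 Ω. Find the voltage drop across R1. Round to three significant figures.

Total series resistance ΣR = 14.0 + 9.54 + 46.7 = 70.24 Ω.
By the voltage-divider rule, V = 43.4 × 14.00/70.24 = 8.650 mV.

V ≈ 8.65 mV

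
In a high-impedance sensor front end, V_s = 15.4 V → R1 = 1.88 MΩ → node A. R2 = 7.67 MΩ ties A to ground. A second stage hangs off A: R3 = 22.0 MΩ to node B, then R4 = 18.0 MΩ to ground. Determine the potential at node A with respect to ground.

V_A ≈ 11.9 V

Looking into the second stage from A: R3 + R4 = 40.00 MΩ appears in parallel with R2.
Effective lower resistance at A: R2 ‖ 40.00 = 6.436 MΩ.
V_A = 15.4 × 6.436/(1.88 + 6.436) = 11.92 V.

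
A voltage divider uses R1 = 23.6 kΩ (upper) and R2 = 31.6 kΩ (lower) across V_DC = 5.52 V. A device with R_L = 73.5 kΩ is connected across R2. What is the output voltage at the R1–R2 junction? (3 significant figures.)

V_out ≈ 2.67 V

The load sits in parallel with R2, giving an effective lower resistance R2' = R2·R_L/(R2+R_L) = 22.10 kΩ.
Voltage divider with the loaded lower leg: V_out = 5.52 × 22.10/(23.6 + 22.10) = 5.52 × 0.4836 = 2.669 V.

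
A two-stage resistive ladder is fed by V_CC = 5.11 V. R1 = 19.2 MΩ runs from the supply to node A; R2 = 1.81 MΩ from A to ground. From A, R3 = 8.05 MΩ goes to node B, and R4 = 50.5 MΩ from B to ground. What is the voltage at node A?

V_A ≈ 0.428 V

The second stage (R3 + R4 = 58.55 MΩ) loads node A in parallel with R2.
R2 ‖ (R3+R4) = 1.756 MΩ.
First divider: V_A = V_CC · 1.756/(19.2 + 1.756) = 0.4281 V.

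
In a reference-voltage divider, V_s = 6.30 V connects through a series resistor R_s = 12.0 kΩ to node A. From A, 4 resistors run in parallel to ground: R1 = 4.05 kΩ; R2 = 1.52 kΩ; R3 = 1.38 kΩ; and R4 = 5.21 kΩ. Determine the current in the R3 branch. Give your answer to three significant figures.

I ≈ 0.200 mA

Combine the parallel branches: R_p = (1/4.05 + 1/1.52 + 1/1.38 + 1/5.21)⁻¹ = 0.5490 kΩ.
V_A by voltage divider: V_A = 6.30 × 0.5490/(12.0 + 0.5490) = 0.2756 V.
Branch current I = V_A/R3 = 0.2756/1.38 = 0.1997 mA.
(Equivalently: I_total = 0.5020 mA, then current-divider fraction G_k/ΣG = 0.3978.)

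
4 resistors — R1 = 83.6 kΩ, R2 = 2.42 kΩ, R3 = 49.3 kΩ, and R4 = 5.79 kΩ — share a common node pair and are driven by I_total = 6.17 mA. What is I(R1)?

Total conductance ΣG = 1/83.6 + 1/2.42 + 1/49.3 + 1/5.79 = 0.6182 (units of 1/kΩ).
By the current-divider rule, I = I_total · G_k/ΣG = 6.17 × 0.01935 = 0.1194 mA.

I ≈ 0.119 mA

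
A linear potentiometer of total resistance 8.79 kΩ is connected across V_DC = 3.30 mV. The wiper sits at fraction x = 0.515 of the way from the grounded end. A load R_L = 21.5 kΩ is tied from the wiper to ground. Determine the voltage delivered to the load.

The pot divides into 4.263 kΩ above the wiper and 4.527 kΩ below.
Lower segment in parallel with the load: 4.527 ‖ 21.5 = 3.739 kΩ.
Loaded-divider output: V_out = 3.30 × 0.4673 = 1.542 mV.

V_out ≈ 1.54 mV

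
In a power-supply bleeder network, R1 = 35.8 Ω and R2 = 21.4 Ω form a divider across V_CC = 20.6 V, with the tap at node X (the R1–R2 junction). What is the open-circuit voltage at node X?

With X open, the divider is unloaded: V_th = 20.6 × 21.4/57.20 = 7.707 V.

V_th ≈ 7.71 V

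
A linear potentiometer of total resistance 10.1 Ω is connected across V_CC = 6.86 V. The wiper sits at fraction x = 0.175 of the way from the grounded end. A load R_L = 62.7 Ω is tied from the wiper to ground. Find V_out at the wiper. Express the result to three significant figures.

V_out ≈ 1.17 V

Split the track: R_lower = x·R_p = 1.767 Ω, R_upper = (1−x)·R_p = 8.332 Ω.
Lower segment in parallel with the load: 1.767 ‖ 62.7 = 1.719 Ω.
V_out = 6.86 × 1.719/(8.332 + 1.719) = 1.173 V.
(Unloaded: V_out = x·V_CC = 1.20 V.)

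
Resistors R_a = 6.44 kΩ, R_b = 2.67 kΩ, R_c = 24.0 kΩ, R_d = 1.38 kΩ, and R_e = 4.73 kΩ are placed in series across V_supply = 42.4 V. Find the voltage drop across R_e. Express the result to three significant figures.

Total series resistance ΣR = 6.44 + 2.67 + 24.0 + 1.38 + 4.73 = 39.22 kΩ.
By the voltage-divider rule, V = 42.4 × 4.730/39.22 = 5.114 V.

V ≈ 5.11 V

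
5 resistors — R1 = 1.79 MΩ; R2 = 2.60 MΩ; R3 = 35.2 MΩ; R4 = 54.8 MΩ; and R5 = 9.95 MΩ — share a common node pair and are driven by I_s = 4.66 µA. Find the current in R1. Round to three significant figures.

I ≈ 2.39 µA

Total conductance ΣG = 1/1.79 + 1/2.60 + 1/35.2 + 1/54.8 + 1/9.95 = 1.090 (units of 1/MΩ).
Current divider: I(R1) = I_s · G_k/ΣG = 4.66 × (0.5587/1.090) = 4.66 × 0.5123 = 2.387 µA.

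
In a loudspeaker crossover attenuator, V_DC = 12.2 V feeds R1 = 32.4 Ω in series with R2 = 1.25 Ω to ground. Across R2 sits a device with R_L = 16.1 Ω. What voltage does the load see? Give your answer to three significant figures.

R2 ‖ R_L = (1.25 × 16.1)/(1.25 + 16.1) = 1.160 Ω.
Then V_out = V_DC · R2'/(R1 + R2') = 12.2 × 1.160/33.56 = 0.4217 V.
(Unloaded it would be 0.453 V; the load pulls it down.)

V_out ≈ 0.422 V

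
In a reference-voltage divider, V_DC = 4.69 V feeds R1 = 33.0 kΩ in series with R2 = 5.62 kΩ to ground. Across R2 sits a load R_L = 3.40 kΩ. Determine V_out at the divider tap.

R2 ‖ R_L = (5.62 × 3.40)/(5.62 + 3.40) = 2.118 kΩ.
Then V_out = V_DC · R2'/(R1 + R2') = 4.69 × 2.118/35.12 = 0.2829 V.

V_out ≈ 0.283 V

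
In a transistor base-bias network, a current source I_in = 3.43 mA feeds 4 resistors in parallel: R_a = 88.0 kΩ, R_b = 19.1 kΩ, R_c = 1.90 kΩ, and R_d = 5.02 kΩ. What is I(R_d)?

I ≈ 0.866 mA

Conductances: ΣG = 1/88.0 + 1/19.1 + 1/1.90 + 1/5.02 = 0.7892 (1/kΩ).
Current divider: I(R_d) = I_in · G_k/ΣG = 3.43 × (0.1992/0.7892) = 3.43 × 0.2524 = 0.8657 mA.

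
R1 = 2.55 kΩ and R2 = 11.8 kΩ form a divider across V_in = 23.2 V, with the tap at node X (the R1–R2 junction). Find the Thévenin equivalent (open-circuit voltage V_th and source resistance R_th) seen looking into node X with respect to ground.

Open-circuit (no load on X): V_th = V_in · R2/(R1 + R2) = 23.2 × 11.8/(2.550 + 11.8) = 19.08 V.
Zeroing V_in shorts the top of R1 to ground, so R_th = R1 ‖ R2 = 2.097 kΩ.

V_th ≈ 19.1 V, R_th ≈ 2.10 kΩ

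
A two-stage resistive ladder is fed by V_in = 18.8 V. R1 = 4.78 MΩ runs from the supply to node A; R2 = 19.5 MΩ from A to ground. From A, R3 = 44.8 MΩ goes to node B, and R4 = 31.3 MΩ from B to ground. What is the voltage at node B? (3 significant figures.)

V_B ≈ 5.91 V

Node A sees R2 in parallel with the series input of stage 2, R3 + R4 = 76.10 MΩ.
R2 ‖ (R3+R4) = 15.52 MΩ.
V_A = 18.8 × 15.52/(4.78 + 15.52) = 14.37 V.
Then the unloaded second divider: V_B = V_A × R4/(R3+R4) = 14.37 × 0.4113 = 5.912 V.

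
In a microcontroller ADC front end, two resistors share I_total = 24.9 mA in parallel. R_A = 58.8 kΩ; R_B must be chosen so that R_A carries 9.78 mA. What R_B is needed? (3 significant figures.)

Two-branch current divider: I_A = I_total · R_B/(R_A + R_B).
9.78/24.9 = R_B/(R_A + R_B) → R_B = R_A · (0.3928)/(1 − 0.3928) = 58.8 × 0.6468 = 38.03 kΩ.

R_B ≈ 38.0 kΩ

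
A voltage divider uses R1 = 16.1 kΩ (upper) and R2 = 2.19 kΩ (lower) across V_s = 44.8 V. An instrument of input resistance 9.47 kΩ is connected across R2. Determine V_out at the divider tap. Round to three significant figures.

V_out ≈ 4.46 V

R2 ‖ R_L = (2.19 × 9.47)/(2.19 + 9.47) = 1.779 kΩ.
Voltage divider with the loaded lower leg: V_out = 44.8 × 1.779/(16.1 + 1.779) = 44.8 × 0.09949 = 4.457 V.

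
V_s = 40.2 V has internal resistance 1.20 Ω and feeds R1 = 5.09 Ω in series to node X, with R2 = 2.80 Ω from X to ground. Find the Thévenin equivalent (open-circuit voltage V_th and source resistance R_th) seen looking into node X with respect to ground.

V_th ≈ 12.4 V, R_th ≈ 1.94 Ω

R1' = 1.20 + 5.09 = 6.290 Ω (source resistance + R1).
Open-circuit (no load on X): V_th = V_s · R2/(R1' + R2) = 40.2 × 2.80/(6.290 + 2.80) = 12.38 V.
Looking into X with the source shorted: R_th = R1'·R2/(R1'+R2) = 6.290 × 2.80/9.090 = 1.938 Ω.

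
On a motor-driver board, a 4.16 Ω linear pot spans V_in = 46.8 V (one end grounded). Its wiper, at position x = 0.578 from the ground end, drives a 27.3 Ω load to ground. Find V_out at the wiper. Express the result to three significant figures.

V_out ≈ 26.1 V

The pot divides into 1.756 Ω above the wiper and 2.404 Ω below.
(x·R_p) ‖ R_L = 2.210 Ω.
Loaded-divider output: V_out = 46.8 × 0.5573 = 26.08 V.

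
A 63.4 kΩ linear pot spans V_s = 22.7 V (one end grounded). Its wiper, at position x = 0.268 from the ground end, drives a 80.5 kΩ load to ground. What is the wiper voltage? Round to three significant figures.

Split the track: R_lower = x·R_p = 16.99 kΩ, R_upper = (1−x)·R_p = 46.41 kΩ.
Lower segment in parallel with the load: 16.99 ‖ 80.5 = 14.03 kΩ.
Loaded-divider output: V_out = 22.7 × 0.2321 = 5.269 V.

V_out ≈ 5.27 V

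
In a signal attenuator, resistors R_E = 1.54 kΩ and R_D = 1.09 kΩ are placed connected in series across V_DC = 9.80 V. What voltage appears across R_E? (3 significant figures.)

ΣR = 1.54 + 1.09 = 2.630 kΩ.
V = V_DC · R/ΣR = 9.80 × 0.5856 = 5.738 V.

V ≈ 5.74 V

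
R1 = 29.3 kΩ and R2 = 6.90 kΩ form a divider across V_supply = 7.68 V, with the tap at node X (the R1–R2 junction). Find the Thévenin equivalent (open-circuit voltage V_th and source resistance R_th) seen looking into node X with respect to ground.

V_th ≈ 1.46 V, R_th ≈ 5.58 kΩ

Open-circuit (no load on X): V_th = V_supply · R2/(R1 + R2) = 7.68 × 6.90/(29.30 + 6.90) = 1.464 V.
With V_supply suppressed (replaced by a short), R_th = R1 ‖ R2 = (29.30 × 6.90)/(29.30 + 6.90) = 5.585 kΩ.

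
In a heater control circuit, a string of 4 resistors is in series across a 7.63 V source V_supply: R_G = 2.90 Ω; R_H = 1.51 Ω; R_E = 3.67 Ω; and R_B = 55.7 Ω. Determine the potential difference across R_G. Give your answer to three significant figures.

V ≈ 0.347 V

ΣR = 2.90 + 1.51 + 3.67 + 55.7 = 63.78 Ω.
By the voltage-divider rule, V = 7.63 × 2.900/63.78 = 0.3469 V.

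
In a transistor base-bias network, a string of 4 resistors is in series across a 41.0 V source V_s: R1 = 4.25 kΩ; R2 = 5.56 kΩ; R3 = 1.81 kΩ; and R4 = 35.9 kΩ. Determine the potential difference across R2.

Series total: ΣR = 4.25 + 5.56 + 1.81 + 35.9 = 47.52 kΩ.
V = V_s · R/ΣR = 41.0 × 0.1170 = 4.797 V.

V ≈ 4.80 V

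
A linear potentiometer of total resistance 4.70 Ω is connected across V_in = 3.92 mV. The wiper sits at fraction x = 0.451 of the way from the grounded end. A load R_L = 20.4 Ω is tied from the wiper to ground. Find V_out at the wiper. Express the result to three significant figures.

Split the track: R_lower = x·R_p = 2.120 Ω, R_upper = (1−x)·R_p = 2.580 Ω.
R_L loads the lower segment: effective lower R = 1.920 Ω.
Then V_out = V_in · 1.920/(2.580 + 1.920) = 1.673 mV.
(Unloaded: V_out = x·V_in = 1.77 mV.)

V_out ≈ 1.67 mV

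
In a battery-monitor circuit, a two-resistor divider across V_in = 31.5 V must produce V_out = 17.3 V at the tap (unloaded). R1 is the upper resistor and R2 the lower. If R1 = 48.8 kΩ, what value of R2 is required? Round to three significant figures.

The divider ratio is R2/(R1+R2) = 17.3/31.5 = 0.5492.
Rearranging, R2 = R1·k/(1−k) = 48.8 × 1.218 = 59.45 kΩ.

R2 ≈ 59.5 kΩ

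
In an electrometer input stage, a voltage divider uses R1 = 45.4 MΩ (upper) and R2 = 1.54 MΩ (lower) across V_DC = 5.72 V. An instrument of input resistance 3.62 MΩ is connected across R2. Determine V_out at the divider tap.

V_out ≈ 0.133 V

The load sits in parallel with R2, giving an effective lower resistance R2' = R2·R_L/(R2+R_L) = 1.080 MΩ.
Then V_out = V_DC · R2'/(R1 + R2') = 5.72 × 1.080/46.48 = 0.1330 V.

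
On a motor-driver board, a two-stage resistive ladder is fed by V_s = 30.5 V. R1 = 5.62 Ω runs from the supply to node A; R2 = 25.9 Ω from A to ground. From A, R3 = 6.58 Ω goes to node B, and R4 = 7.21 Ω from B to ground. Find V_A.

V_A ≈ 18.8 V

The second stage (R3 + R4 = 13.79 Ω) loads node A in parallel with R2.
R2 ‖ (R3+R4) = 8.999 Ω.
So V_A = 30.5 × 0.6156 = 18.77 V.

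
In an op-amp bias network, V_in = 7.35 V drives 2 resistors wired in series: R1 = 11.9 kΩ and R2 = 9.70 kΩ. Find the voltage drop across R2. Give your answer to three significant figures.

V ≈ 3.30 V

ΣR = 11.9 + 9.70 = 21.60 kΩ.
By the voltage-divider rule, V = 7.35 × 9.700/21.60 = 3.301 V.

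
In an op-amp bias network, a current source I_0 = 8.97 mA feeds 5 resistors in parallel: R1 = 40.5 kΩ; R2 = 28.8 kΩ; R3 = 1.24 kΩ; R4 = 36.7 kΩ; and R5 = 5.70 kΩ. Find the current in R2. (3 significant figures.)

Total conductance ΣG = 1/40.5 + 1/28.8 + 1/1.24 + 1/36.7 + 1/5.70 = 1.069 (units of 1/kΩ).
Current divider: I(R2) = I_0 · G_k/ΣG = 8.97 × (0.03472/1.069) = 8.97 × 0.03249 = 0.2915 mA.

I ≈ 0.291 mA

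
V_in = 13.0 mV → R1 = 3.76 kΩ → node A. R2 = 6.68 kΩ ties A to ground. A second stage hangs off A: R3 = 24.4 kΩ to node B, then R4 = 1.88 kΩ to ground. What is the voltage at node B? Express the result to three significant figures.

Node A sees R2 in parallel with the series input of stage 2, R3 + R4 = 26.28 kΩ.
R2 ‖ (R3+R4) = 5.326 kΩ.
V_A = 13.0 × 5.326/(3.76 + 5.326) = 7.620 mV.
V_B = V_A × 0.07154 = 0.5451 mV.

V_B ≈ 0.545 mV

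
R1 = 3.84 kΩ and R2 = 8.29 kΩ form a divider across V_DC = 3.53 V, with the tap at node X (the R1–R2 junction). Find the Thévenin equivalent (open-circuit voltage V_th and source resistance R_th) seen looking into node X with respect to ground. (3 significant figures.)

V_th ≈ 2.41 V, R_th ≈ 2.62 kΩ

V_th is the unloaded tap voltage: V_DC · R2/(R1+R2) = 3.53 × 0.6834 = 2.413 V.
Looking into X with the source shorted: R_th = R1·R2/(R1+R2) = 3.840 × 8.29/12.13 = 2.624 kΩ.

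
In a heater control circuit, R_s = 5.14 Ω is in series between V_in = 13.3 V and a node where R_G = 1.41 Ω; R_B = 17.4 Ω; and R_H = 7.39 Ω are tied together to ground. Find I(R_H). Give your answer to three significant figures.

I ≈ 0.319 A

Combine the parallel branches: R_p = (1/1.41 + 1/17.4 + 1/7.39)⁻¹ = 1.109 Ω.
V_A by voltage divider: V_A = 13.3 × 1.109/(5.14 + 1.109) = 2.360 V.
Branch current I = V_A/R_H = 2.360/7.39 = 0.3193 A.
(Equivalently: I_total = 2.128 A, then current-divider fraction G_k/ΣG = 0.1500.)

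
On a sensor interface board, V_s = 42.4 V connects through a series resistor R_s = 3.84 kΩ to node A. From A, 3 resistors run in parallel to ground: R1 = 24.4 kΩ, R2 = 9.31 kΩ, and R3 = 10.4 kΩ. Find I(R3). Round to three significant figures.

Parallel bank: R_p = 1/(1/24.4 + 1/9.31 + 1/10.4) = 4.089 kΩ.
V_A = 42.4 × 4.089/7.929 = 21.87 V.
I(R3) = V_A / R3 = 21.87/10.4 = 2.103 mA.

I ≈ 2.10 mA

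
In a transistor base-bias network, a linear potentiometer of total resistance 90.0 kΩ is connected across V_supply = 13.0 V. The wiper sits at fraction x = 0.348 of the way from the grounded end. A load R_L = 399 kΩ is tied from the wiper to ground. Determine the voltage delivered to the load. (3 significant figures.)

The pot divides into 58.68 kΩ above the wiper and 31.32 kΩ below.
Lower segment in parallel with the load: 31.32 ‖ 399 = 29.04 kΩ.
V_out = 13.0 × 29.04/(58.68 + 29.04) = 4.304 V.
(Unloaded: V_out = x·V_supply = 4.52 V.)

V_out ≈ 4.30 V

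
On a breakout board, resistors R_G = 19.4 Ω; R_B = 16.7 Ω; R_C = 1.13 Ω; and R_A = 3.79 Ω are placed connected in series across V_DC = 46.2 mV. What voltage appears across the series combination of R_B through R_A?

V ≈ 24.4 mV

Series total: ΣR = 19.4 + 16.7 + 1.13 + 3.79 = 41.02 Ω.
R_{R_B..R_A} = 16.7 + 1.13 + 3.79 = 21.62 Ω.
By the voltage-divider rule, V = 46.2 × 21.62/41.02 = 24.35 mV.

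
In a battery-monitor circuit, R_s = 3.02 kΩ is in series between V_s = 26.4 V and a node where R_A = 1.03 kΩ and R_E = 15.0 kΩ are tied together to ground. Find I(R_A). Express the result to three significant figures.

Equivalent of the parallel group: R_p = 0.9638 kΩ.
V_A = 26.4 × 0.9638/3.984 = 6.387 V.
I(R_A) = V_A / R_A = 6.387/1.03 = 6.201 mA.

I ≈ 6.20 mA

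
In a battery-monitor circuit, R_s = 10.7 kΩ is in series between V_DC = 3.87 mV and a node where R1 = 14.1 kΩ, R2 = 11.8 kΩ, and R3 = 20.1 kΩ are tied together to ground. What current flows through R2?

Parallel bank: R_p = 1/(1/14.1 + 1/11.8 + 1/20.1) = 4.868 kΩ.
Node voltage V_A = V_DC · R_p/(R_s + R_p) = 3.87 × 0.3127 = 1.210 mV.
I(R2) = V_A / R2 = 1.210/11.8 = 0.1026 µA.
(Equivalently: I_total = 0.2486 µA, then current-divider fraction G_k/ΣG = 0.4126.)

I ≈ 0.103 µA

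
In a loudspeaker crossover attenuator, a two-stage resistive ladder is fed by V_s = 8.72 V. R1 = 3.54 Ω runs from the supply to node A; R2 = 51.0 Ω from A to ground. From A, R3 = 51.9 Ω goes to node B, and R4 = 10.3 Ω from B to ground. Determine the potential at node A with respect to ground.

Looking into the second stage from A: R3 + R4 = 62.20 Ω appears in parallel with R2.
Effective lower resistance at A: R2 ‖ 62.20 = 28.02 Ω.
First divider: V_A = V_s · 28.02/(3.54 + 28.02) = 7.742 V.

V_A ≈ 7.74 V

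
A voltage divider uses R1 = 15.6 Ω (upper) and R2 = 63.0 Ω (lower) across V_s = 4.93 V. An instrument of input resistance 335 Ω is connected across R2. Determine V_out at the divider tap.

First combine the lower leg with the load: R2 ‖ R_L = 53.03 Ω.
Now apply the divider: V_out = 4.93 × 0.7727 = 3.809 V.

V_out ≈ 3.81 V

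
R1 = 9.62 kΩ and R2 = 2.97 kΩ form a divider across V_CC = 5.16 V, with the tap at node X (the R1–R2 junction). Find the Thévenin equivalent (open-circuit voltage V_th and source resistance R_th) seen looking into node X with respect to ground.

With X open, the divider is unloaded: V_th = 5.16 × 2.97/12.59 = 1.217 V.
With V_CC suppressed (replaced by a short), R_th = R1 ‖ R2 = (9.620 × 2.97)/(9.620 + 2.97) = 2.269 kΩ.

V_th ≈ 1.22 V, R_th ≈ 2.27 kΩ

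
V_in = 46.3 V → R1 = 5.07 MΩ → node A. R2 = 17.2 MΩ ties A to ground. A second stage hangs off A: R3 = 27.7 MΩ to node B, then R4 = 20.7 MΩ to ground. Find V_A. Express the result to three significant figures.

V_A ≈ 33.1 V

Node A sees R2 in parallel with the series input of stage 2, R3 + R4 = 48.40 MΩ.
R2 ‖ (R3+R4) = 12.69 MΩ.
V_A = 46.3 × 12.69/(5.07 + 12.69) = 33.08 V.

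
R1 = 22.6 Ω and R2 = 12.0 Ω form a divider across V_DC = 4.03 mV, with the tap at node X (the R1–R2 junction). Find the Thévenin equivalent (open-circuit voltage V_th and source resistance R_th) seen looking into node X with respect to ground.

V_th ≈ 1.40 mV, R_th ≈ 7.84 Ω

Open-circuit (no load on X): V_th = V_DC · R2/(R1 + R2) = 4.03 × 12.0/(22.60 + 12.0) = 1.398 mV.
Zeroing V_DC shorts the top of R1 to ground, so R_th = R1 ‖ R2 = 7.838 Ω.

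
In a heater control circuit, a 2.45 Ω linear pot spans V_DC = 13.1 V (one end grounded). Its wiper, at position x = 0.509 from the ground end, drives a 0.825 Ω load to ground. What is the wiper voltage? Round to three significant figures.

The pot divides into 1.203 Ω above the wiper and 1.247 Ω below.
(x·R_p) ‖ R_L = 0.4965 Ω.
Then V_out = V_DC · 0.4965/(1.203 + 0.4965) = 3.827 V.

V_out ≈ 3.83 V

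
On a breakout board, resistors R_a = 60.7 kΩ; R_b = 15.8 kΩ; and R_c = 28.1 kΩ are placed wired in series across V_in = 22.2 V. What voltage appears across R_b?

Total series resistance ΣR = 60.7 + 15.8 + 28.1 = 104.6 kΩ.
By the voltage-divider rule, V = 22.2 × 15.80/104.6 = 3.353 V.

V ≈ 3.35 V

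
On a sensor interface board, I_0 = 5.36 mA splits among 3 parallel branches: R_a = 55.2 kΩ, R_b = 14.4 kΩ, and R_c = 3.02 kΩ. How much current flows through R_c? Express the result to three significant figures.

ΣG = 1/55.2 + 1/14.4 + 1/3.02 = 0.4187.
R_c takes the fraction G_k/ΣG = 0.3311/0.4187 = 0.7909, so I = 5.36 × 0.7909 = 4.239 mA.

I ≈ 4.24 mA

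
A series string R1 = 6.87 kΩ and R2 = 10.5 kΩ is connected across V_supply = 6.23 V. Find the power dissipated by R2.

P ≈ 1.35 mW

Series current I = V_supply/ΣR = 6.23/17.37 = 0.3587 mA.
V(R2) = I·R = 3.766 V; P = V·I = 3.766 × 0.3587 = 1.351 mW.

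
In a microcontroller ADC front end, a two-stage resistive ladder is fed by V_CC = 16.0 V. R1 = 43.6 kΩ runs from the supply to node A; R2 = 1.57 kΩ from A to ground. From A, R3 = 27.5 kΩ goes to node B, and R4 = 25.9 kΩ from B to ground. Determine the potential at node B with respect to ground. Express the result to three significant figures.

V_B ≈ 0.262 V

Looking into the second stage from A: R3 + R4 = 53.40 kΩ appears in parallel with R2.
R2 ‖ (R3+R4) = 1.525 kΩ.
So V_A = 16.0 × 0.03380 = 0.5408 V.
V_B = V_A × 0.4850 = 0.2623 V.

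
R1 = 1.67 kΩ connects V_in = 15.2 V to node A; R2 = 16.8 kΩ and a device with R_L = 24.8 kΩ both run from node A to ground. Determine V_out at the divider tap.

First combine the lower leg with the load: R2 ‖ R_L = 10.02 kΩ.
Now apply the divider: V_out = 15.2 × 0.8571 = 13.03 V.
(Unloaded it would be 13.8 V; the load pulls it down.)

V_out ≈ 13.0 V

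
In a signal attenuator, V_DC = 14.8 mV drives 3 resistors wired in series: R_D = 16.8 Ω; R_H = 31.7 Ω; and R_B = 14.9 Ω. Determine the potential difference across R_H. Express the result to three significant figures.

V ≈ 7.40 mV

ΣR = 16.8 + 31.7 + 14.9 = 63.40 Ω.
By the voltage-divider rule, V = 14.8 × 31.70/63.40 = 7.400 mV.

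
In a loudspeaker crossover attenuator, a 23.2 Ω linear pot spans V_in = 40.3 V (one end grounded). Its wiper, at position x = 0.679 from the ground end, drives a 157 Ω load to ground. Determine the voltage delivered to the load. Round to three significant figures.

V_out ≈ 26.5 V

The pot divides into 7.447 Ω above the wiper and 15.75 Ω below.
(x·R_p) ‖ R_L = 14.32 Ω.
Loaded-divider output: V_out = 40.3 × 0.6578 = 26.51 V.
(Unloaded: V_out = x·V_in = 27.4 V.)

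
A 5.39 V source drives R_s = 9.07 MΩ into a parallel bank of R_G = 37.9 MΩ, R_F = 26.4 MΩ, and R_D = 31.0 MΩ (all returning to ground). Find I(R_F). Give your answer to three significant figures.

Equivalent of the parallel group: R_p = 10.36 MΩ.
V_A = 5.39 × 10.36/19.43 = 2.874 V.
I(R_F) = V_A / R_F = 2.874/26.4 = 0.1089 µA.

I ≈ 0.109 µA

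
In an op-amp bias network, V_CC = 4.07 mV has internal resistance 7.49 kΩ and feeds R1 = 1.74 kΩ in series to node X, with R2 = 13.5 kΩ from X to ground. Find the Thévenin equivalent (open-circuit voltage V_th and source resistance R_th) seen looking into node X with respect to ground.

V_th ≈ 2.42 mV, R_th ≈ 5.48 kΩ

R1' = 7.49 + 1.74 = 9.230 kΩ (source resistance + R1).
V_th is the unloaded tap voltage: V_CC · R2/(R1'+R2) = 4.07 × 0.5939 = 2.417 mV.
Looking into X with the source shorted: R_th = R1'·R2/(R1'+R2) = 9.230 × 13.5/22.73 = 5.482 kΩ.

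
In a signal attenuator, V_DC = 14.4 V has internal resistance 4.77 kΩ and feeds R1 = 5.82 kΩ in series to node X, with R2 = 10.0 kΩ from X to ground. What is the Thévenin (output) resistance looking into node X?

R1' = 4.77 + 5.82 = 10.59 kΩ (source resistance + R1).
With V_DC suppressed (replaced by a short), R_th = R1' ‖ R2 = (10.59 × 10.0)/(10.59 + 10.0) = 5.143 kΩ.

R_th ≈ 5.14 kΩ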